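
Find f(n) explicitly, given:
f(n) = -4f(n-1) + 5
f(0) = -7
First-order linear non-homogeneous.
Homogeneous solution: f_h(n) = A·(-4)^n.
Try constant particular solution f_p = K: K = -4K + 5 ⇒ K = 1.
General: f(n) = A·(-4)^n + 1.
Apply f(0) = -7: A + 1 = -7 ⇒ A = -8.
So f(n) = 1 - 8 \left(-4\right)^{n}.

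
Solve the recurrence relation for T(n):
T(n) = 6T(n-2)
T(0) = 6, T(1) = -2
Characteristic equation: x² - 6 = 0.
Discriminant Δ = (0)² + 4·(6) = 24.
Roots r₁,₂ = (0 ± √24)/2, so r₁ = \sqrt{6}, r₂ = - \sqrt{6}.
General solution: T(n) = A·r₁^n + B·r₂^n.
From the initial conditions, A + B = 6 and r₁A + r₂B = -2.
Since r₁ - r₂ = √24: A = (-2 - (6)r₂)/√24 = 3 - \frac{\sqrt{6}}{6}, and B = 6 - A = \frac{\sqrt{6}}{6} + 3.
So T(n) = \left(3 - \frac{\sqrt{6}}{6}\right)\left(\sqrt{6}\right)^n + \left(\frac{\sqrt{6}}{6} + 3\right)\left(- \sqrt{6}\right)^n.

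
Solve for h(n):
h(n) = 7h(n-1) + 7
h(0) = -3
First-order linear non-homogeneous.
Homogeneous solution: h_h(n) = A·(7)^n.
Try constant particular solution h_p = K: K = 7K + 7 ⇒ K = - \frac{7}{6}.
General: h(n) = A·(7)^n - \frac{7}{6}.
Apply h(0) = -3: A - \frac{7}{6} = -3 ⇒ A = - \frac{11}{6}.
So h(n) = - \frac{11 \cdot 7^{n}}{6} - \frac{7}{6}.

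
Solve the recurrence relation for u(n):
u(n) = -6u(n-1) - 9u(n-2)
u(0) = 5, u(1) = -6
Characteristic equation: x² + 6x + 9 = 0, which is (x - (-3))².
Repeated root r = -3.
General solution: u(n) = (A + Bn)·(-3)^n.
From u(0) = 5: A = 5.
From u(1) = -6: (A + B)·(-3) = -6 ⇒ B = -3.
So u(n) = \left(5 - 3 n\right) \cdot (-3)^n.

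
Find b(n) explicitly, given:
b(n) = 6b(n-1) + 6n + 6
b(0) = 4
First-order linear with linear forcing.
Homogeneous solution: b_h(n) = A·(6)^n.
Try particular b_p(n) = pn + q. Substituting:
  pn + q = 6(p(n-1) + q) + 6n + 6.
Matching the n-coefficient: p = 6p + 6 ⇒ p = - \frac{6}{5}.
Matching constants: q = -6p + 6q + 6 ⇒ q = - \frac{66}{25}.
General: b(n) = A·(6)^n - \frac{6 n}{5} - \frac{66}{25}.
Apply b(0) = 4: A - \frac{66}{25} = 4 ⇒ A = \frac{166}{25}.
So b(n) = \frac{166 \cdot 6^{n}}{25} - \frac{6 n}{5} - \frac{66}{25}.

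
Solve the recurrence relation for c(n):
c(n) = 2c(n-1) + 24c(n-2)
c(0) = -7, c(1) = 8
Characteristic equation: x² - 2x - 24 = 0, which factors as (x - (-4))(x - (6)) = 0.
Roots r₁ = -4, r₂ = 6 (distinct).
General solution: c(n) = A·(-4)^n + B·(6)^n.
From c(0) = -7: A + B = -7.
From c(1) = 8: -4A + 6B = 8.
Solving: A = -5, B = -2.
So c(n) = - 5 \left(-4\right)^{n} - 2 \cdot 6^{n}.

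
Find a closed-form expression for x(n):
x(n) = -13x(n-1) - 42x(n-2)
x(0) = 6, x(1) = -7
Characteristic equation: x² + 13x + 42 = 0, which factors as (x - (-7))(x - (-6)) = 0.
Roots r₁ = -7, r₂ = -6 (distinct).
General solution: x(n) = A·(-7)^n + B·(-6)^n.
From x(0) = 6: A + B = 6.
From x(1) = -7: -7A - 6B = -7.
Solving: A = -29, B = 35.
So x(n) = 35 \left(-6\right)^{n} - 29 \left(-7\right)^{n}.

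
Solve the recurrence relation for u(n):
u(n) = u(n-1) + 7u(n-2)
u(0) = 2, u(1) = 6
Characteristic equation: x² - x - 7 = 0.
Discriminant Δ = (1)² + 4·(7) = 29.
Roots r₁,₂ = (1 ± √29)/2, so r₁ = \frac{1}{2} + \frac{\sqrt{29}}{2}, r₂ = \frac{1}{2} - \frac{\sqrt{29}}{2}.
General solution: u(n) = A·r₁^n + B·r₂^n.
From the initial conditions, A + B = 2 and r₁A + r₂B = 6.
Since r₁ - r₂ = √29: A = (6 - (2)r₂)/√29 = \frac{5 \sqrt{29}}{29} + 1, and B = 2 - A = 1 - \frac{5 \sqrt{29}}{29}.
So u(n) = \left(\frac{5 \sqrt{29}}{29} + 1\right)\left(\frac{1}{2} + \frac{\sqrt{29}}{2}\right)^n + \left(1 - \frac{5 \sqrt{29}}{29}\right)\left(\frac{1}{2} - \frac{\sqrt{29}}{2}\right)^n.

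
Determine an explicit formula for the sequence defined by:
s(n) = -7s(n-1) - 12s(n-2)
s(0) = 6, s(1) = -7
Characteristic equation: x² + 7x + 12 = 0, which factors as (x - (-4))(x - (-3)) = 0.
Roots r₁ = -4, r₂ = -3 (distinct).
General solution: s(n) = A·(-4)^n + B·(-3)^n.
From s(0) = 6: A + B = 6.
From s(1) = -7: -4A - 3B = -7.
Solving: A = -11, B = 17.
So s(n) = 17 \left(-3\right)^{n} - 11 \left(-4\right)^{n}.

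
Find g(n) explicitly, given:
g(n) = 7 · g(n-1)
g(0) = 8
Pure geometric recurrence with ratio 7.
By induction g(n) = g(0) · (7)^n = 8 \cdot 7^{n}.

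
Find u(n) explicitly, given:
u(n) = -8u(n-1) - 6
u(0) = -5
First-order linear non-homogeneous.
Homogeneous solution: u_h(n) = A·(-8)^n.
Try constant particular solution u_p = K: K = -8K - 6 ⇒ K = - \frac{2}{3}.
General: u(n) = A·(-8)^n - \frac{2}{3}.
Apply u(0) = -5: A - \frac{2}{3} = -5 ⇒ A = - \frac{13}{3}.
So u(n) = - \frac{13 \left(-8\right)^{n}}{3} - \frac{2}{3}.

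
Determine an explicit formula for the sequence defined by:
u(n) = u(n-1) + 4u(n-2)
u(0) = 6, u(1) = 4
Characteristic equation: x² - x - 4 = 0.
Discriminant Δ = (1)² + 4·(4) = 17.
Roots r₁,₂ = (1 ± √17)/2, so r₁ = \frac{1}{2} + \frac{\sqrt{17}}{2}, r₂ = \frac{1}{2} - \frac{\sqrt{17}}{2}.
General solution: u(n) = A·r₁^n + B·r₂^n.
From the initial conditions, A + B = 6 and r₁A + r₂B = 4.
Since r₁ - r₂ = √17: A = (4 - (6)r₂)/√17 = \frac{\sqrt{17}}{17} + 3, and B = 6 - A = 3 - \frac{\sqrt{17}}{17}.
So u(n) = \left(\frac{\sqrt{17}}{17} + 3\right)\left(\frac{1}{2} + \frac{\sqrt{17}}{2}\right)^n + \left(3 - \frac{\sqrt{17}}{17}\right)\left(\frac{1}{2} - \frac{\sqrt{17}}{2}\right)^n.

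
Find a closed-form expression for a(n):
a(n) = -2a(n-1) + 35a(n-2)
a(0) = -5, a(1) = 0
Characteristic equation: x² + 2x - 35 = 0, which factors as (x - (5))(x - (-7)) = 0.
Roots r₁ = 5, r₂ = -7 (distinct).
General solution: a(n) = A·(5)^n + B·(-7)^n.
From a(0) = -5: A + B = -5.
From a(1) = 0: 5A - 7B = 0.
Solving: A = - \frac{35}{12}, B = - \frac{25}{12}.
So a(n) = - \frac{25 \left(-7\right)^{n}}{12} - \frac{35 \cdot 5^{n}}{12}.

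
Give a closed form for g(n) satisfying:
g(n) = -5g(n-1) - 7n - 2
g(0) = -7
First-order linear with linear forcing.
Homogeneous solution: g_h(n) = A·(-5)^n.
Try particular g_p(n) = pn + q. Substituting:
  pn + q = -5(p(n-1) + q) - 7n - 2.
Matching the n-coefficient: p = -5p - 7 ⇒ p = - \frac{7}{6}.
Matching constants: q = 5p - 5q - 2 ⇒ q = - \frac{47}{36}.
General: g(n) = A·(-5)^n - \frac{7 n}{6} - \frac{47}{36}.
Apply g(0) = -7: A - \frac{47}{36} = -7 ⇒ A = - \frac{205}{36}.
So g(n) = - \frac{205 \left(-5\right)^{n}}{36} - \frac{7 n}{6} - \frac{47}{36}.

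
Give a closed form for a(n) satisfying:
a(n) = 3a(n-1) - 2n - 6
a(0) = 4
First-order linear with linear forcing.
Homogeneous solution: a_h(n) = A·(3)^n.
Try particular a_p(n) = pn + q. Substituting:
  pn + q = 3(p(n-1) + q) - 2n - 6.
Matching the n-coefficient: p = 3p - 2 ⇒ p = 1.
Matching constants: q = -3p + 3q - 6 ⇒ q = \frac{9}{2}.
General: a(n) = A·(3)^n + n + \frac{9}{2}.
Apply a(0) = 4: A + \frac{9}{2} = 4 ⇒ A = - \frac{1}{2}.
So a(n) = - \frac{3^{n}}{2} + n + \frac{9}{2}.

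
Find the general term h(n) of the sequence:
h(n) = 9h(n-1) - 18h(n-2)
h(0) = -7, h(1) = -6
Characteristic equation: x² - 9x + 18 = 0, which factors as (x - (3))(x - (6)) = 0.
Roots r₁ = 3, r₂ = 6 (distinct).
General solution: h(n) = A·(3)^n + B·(6)^n.
From h(0) = -7: A + B = -7.
From h(1) = -6: 3A + 6B = -6.
Solving: A = -12, B = 5.
So h(n) = - 12 \cdot 3^{n} + 5 \cdot 6^{n}.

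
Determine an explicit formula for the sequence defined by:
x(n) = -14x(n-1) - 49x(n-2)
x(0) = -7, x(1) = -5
Characteristic equation: x² + 14x + 49 = 0, which is (x - (-7))².
Repeated root r = -7.
General solution: x(n) = (A + Bn)·(-7)^n.
From x(0) = -7: A = -7.
From x(1) = -5: (A + B)·(-7) = -5 ⇒ B = \frac{54}{7}.
So x(n) = \left(\frac{54 n}{7} - 7\right) \cdot (-7)^n.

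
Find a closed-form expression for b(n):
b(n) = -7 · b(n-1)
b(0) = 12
Pure geometric recurrence with ratio -7.
By induction b(n) = b(0) · (-7)^n = 12 \left(-7\right)^{n}.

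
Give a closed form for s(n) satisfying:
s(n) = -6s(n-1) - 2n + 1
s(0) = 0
First-order linear with linear forcing.
Homogeneous solution: s_h(n) = A·(-6)^n.
Try particular s_p(n) = pn + q. Substituting:
  pn + q = -6(p(n-1) + q) - 2n + 1.
Matching the n-coefficient: p = -6p - 2 ⇒ p = - \frac{2}{7}.
Matching constants: q = 6p - 6q + 1 ⇒ q = - \frac{5}{49}.
General: s(n) = A·(-6)^n - \frac{2 n}{7} - \frac{5}{49}.
Apply s(0) = 0: A - \frac{5}{49} = 0 ⇒ A = \frac{5}{49}.
So s(n) = \frac{5 \left(-6\right)^{n}}{49} - \frac{2 n}{7} - \frac{5}{49}.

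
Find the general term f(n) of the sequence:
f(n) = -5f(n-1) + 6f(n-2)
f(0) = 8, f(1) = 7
Characteristic equation: x² + 5x - 6 = 0, which factors as (x - (1))(x - (-6)) = 0.
Roots r₁ = 1, r₂ = -6 (distinct).
General solution: f(n) = A·(1)^n + B·(-6)^n.
From f(0) = 8: A + B = 8.
From f(1) = 7: A - 6B = 7.
Solving: A = \frac{55}{7}, B = \frac{1}{7}.
So f(n) = \frac{\left(-6\right)^{n}}{7} + \frac{55}{7}.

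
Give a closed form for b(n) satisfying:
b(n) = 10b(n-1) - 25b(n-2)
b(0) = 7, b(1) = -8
Characteristic equation: x² - 10x + 25 = 0, which is (x - (5))².
Repeated root r = 5.
General solution: b(n) = (A + Bn)·(5)^n.
From b(0) = 7: A = 7.
From b(1) = -8: (A + B)·(5) = -8 ⇒ B = - \frac{43}{5}.
So b(n) = \left(7 - \frac{43 n}{5}\right) \cdot (5)^n.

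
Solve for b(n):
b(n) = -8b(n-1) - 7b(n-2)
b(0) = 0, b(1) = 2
Characteristic equation: x² + 8x + 7 = 0, which factors as (x - (-1))(x - (-7)) = 0.
Roots r₁ = -1, r₂ = -7 (distinct).
General solution: b(n) = A·(-1)^n + B·(-7)^n.
From b(0) = 0: A + B = 0.
From b(1) = 2: -A - 7B = 2.
Solving: A = \frac{1}{3}, B = - \frac{1}{3}.
So b(n) = \frac{\left(-1\right)^{n}}{3} - \frac{\left(-7\right)^{n}}{3}.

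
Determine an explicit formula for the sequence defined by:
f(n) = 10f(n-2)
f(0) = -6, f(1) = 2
Characteristic equation: x² - 10 = 0.
Discriminant Δ = (0)² + 4·(10) = 40.
Roots r₁,₂ = (0 ± √40)/2, so r₁ = \sqrt{10}, r₂ = - \sqrt{10}.
General solution: f(n) = A·r₁^n + B·r₂^n.
From the initial conditions, A + B = -6 and r₁A + r₂B = 2.
Since r₁ - r₂ = √40: A = (2 - (-6)r₂)/√40 = -3 + \frac{\sqrt{10}}{10}, and B = -6 - A = -3 - \frac{\sqrt{10}}{10}.
So f(n) = \left(-3 + \frac{\sqrt{10}}{10}\right)\left(\sqrt{10}\right)^n + \left(-3 - \frac{\sqrt{10}}{10}\right)\left(- \sqrt{10}\right)^n.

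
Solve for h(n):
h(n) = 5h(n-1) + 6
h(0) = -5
First-order linear non-homogeneous.
Homogeneous solution: h_h(n) = A·(5)^n.
Try constant particular solution h_p = K: K = 5K + 6 ⇒ K = - \frac{3}{2}.
General: h(n) = A·(5)^n - \frac{3}{2}.
Apply h(0) = -5: A - \frac{3}{2} = -5 ⇒ A = - \frac{7}{2}.
So h(n) = - \frac{7 \cdot 5^{n}}{2} - \frac{3}{2}.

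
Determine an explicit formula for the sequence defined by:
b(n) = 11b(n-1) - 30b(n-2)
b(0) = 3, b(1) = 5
Characteristic equation: x² - 11x + 30 = 0, which factors as (x - (5))(x - (6)) = 0.
Roots r₁ = 5, r₂ = 6 (distinct).
General solution: b(n) = A·(5)^n + B·(6)^n.
From b(0) = 3: A + B = 3.
From b(1) = 5: 5A + 6B = 5.
Solving: A = 13, B = -10.
So b(n) = 13 \cdot 5^{n} - 10 \cdot 6^{n}.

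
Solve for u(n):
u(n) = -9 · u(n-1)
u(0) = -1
Pure geometric recurrence with ratio -9.
By induction u(n) = u(0) · (-9)^n = - \left(-9\right)^{n}.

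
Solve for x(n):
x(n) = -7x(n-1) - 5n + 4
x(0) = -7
First-order linear with linear forcing.
Homogeneous solution: x_h(n) = A·(-7)^n.
Try particular x_p(n) = pn + q. Substituting:
  pn + q = -7(p(n-1) + q) - 5n + 4.
Matching the n-coefficient: p = -7p - 5 ⇒ p = - \frac{5}{8}.
Matching constants: q = 7p - 7q + 4 ⇒ q = - \frac{3}{64}.
General: x(n) = A·(-7)^n - \frac{5 n}{8} - \frac{3}{64}.
Apply x(0) = -7: A - \frac{3}{64} = -7 ⇒ A = - \frac{445}{64}.
So x(n) = - \frac{445 \left(-7\right)^{n}}{64} - \frac{5 n}{8} - \frac{3}{64}.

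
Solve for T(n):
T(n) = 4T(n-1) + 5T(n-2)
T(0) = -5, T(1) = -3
Characteristic equation: x² - 4x - 5 = 0, which factors as (x - (-1))(x - (5)) = 0.
Roots r₁ = -1, r₂ = 5 (distinct).
General solution: T(n) = A·(-1)^n + B·(5)^n.
From T(0) = -5: A + B = -5.
From T(1) = -3: -A + 5B = -3.
Solving: A = - \frac{11}{3}, B = - \frac{4}{3}.
So T(n) = - \frac{11 \left(-1\right)^{n}}{3} - \frac{4 \cdot 5^{n}}{3}.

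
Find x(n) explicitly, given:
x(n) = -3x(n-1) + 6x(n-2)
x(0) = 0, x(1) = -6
Characteristic equation: x² + 3x - 6 = 0.
Discriminant Δ = (-3)² + 4·(6) = 33.
Roots r₁,₂ = (-3 ± √33)/2, so r₁ = - \frac{3}{2} + \frac{\sqrt{33}}{2}, r₂ = - \frac{\sqrt{33}}{2} - \frac{3}{2}.
General solution: x(n) = A·r₁^n + B·r₂^n.
From the initial conditions, A + B = 0 and r₁A + r₂B = -6.
Since r₁ - r₂ = √33: A = (-6 - (0)r₂)/√33 = - \frac{2 \sqrt{33}}{11}, and B = 0 - A = \frac{2 \sqrt{33}}{11}.
So x(n) = \left(- \frac{2 \sqrt{33}}{11}\right)\left(- \frac{3}{2} + \frac{\sqrt{33}}{2}\right)^n + \left(\frac{2 \sqrt{33}}{11}\right)\left(- \frac{\sqrt{33}}{2} - \frac{3}{2}\right)^n.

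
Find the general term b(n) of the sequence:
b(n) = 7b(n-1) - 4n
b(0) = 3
First-order linear with linear forcing.
Homogeneous solution: b_h(n) = A·(7)^n.
Try particular b_p(n) = pn + q. Substituting:
  pn + q = 7(p(n-1) + q) - 4n.
Matching the n-coefficient: p = 7p - 4 ⇒ p = \frac{2}{3}.
Matching constants: q = -7p + 7q ⇒ q = \frac{7}{9}.
General: b(n) = A·(7)^n + \frac{2 n}{3} + \frac{7}{9}.
Apply b(0) = 3: A + \frac{7}{9} = 3 ⇒ A = \frac{20}{9}.
So b(n) = \frac{20 \cdot 7^{n}}{9} + \frac{2 n}{3} + \frac{7}{9}.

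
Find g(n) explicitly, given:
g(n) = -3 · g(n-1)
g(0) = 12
Pure geometric recurrence with ratio -3.
By induction g(n) = g(0) · (-3)^n = 12 \left(-3\right)^{n}.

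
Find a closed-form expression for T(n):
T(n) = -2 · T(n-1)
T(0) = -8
Pure geometric recurrence with ratio -2.
By induction T(n) = T(0) · (-2)^n = - 8 \left(-2\right)^{n}.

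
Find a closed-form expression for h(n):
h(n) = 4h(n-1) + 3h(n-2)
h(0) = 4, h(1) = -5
Characteristic equation: x² - 4x - 3 = 0.
Discriminant Δ = (4)² + 4·(3) = 28.
Roots r₁,₂ = (4 ± √28)/2, so r₁ = 2 + \sqrt{7}, r₂ = 2 - \sqrt{7}.
General solution: h(n) = A·r₁^n + B·r₂^n.
From the initial conditions, A + B = 4 and r₁A + r₂B = -5.
Since r₁ - r₂ = √28: A = (-5 - (4)r₂)/√28 = 2 - \frac{13 \sqrt{7}}{14}, and B = 4 - A = 2 + \frac{13 \sqrt{7}}{14}.
So h(n) = \left(2 - \frac{13 \sqrt{7}}{14}\right)\left(2 + \sqrt{7}\right)^n + \left(2 + \frac{13 \sqrt{7}}{14}\right)\left(2 - \sqrt{7}\right)^n.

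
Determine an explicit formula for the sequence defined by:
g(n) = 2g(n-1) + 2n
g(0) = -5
First-order linear with linear forcing.
Homogeneous solution: g_h(n) = A·(2)^n.
Try particular g_p(n) = pn + q. Substituting:
  pn + q = 2(p(n-1) + q) + 2n.
Matching the n-coefficient: p = 2p + 2 ⇒ p = -2.
Matching constants: q = -2p + 2q ⇒ q = -4.
General: g(n) = A·(2)^n - 2 n - 4.
Apply g(0) = -5: A - 4 = -5 ⇒ A = -1.
So g(n) = - 2^{n} - 2 n - 4.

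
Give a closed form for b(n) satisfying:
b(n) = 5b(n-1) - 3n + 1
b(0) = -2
First-order linear with linear forcing.
Homogeneous solution: b_h(n) = A·(5)^n.
Try particular b_p(n) = pn + q. Substituting:
  pn + q = 5(p(n-1) + q) - 3n + 1.
Matching the n-coefficient: p = 5p - 3 ⇒ p = \frac{3}{4}.
Matching constants: q = -5p + 5q + 1 ⇒ q = \frac{11}{16}.
General: b(n) = A·(5)^n + \frac{3 n}{4} + \frac{11}{16}.
Apply b(0) = -2: A + \frac{11}{16} = -2 ⇒ A = - \frac{43}{16}.
So b(n) = - \frac{43 \cdot 5^{n}}{16} + \frac{3 n}{4} + \frac{11}{16}.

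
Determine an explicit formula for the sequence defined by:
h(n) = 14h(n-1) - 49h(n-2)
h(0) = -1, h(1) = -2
Characteristic equation: x² - 14x + 49 = 0, which is (x - (7))².
Repeated root r = 7.
General solution: h(n) = (A + Bn)·(7)^n.
From h(0) = -1: A = -1.
From h(1) = -2: (A + B)·(7) = -2 ⇒ B = \frac{5}{7}.
So h(n) = \left(\frac{5 n}{7} - 1\right) \cdot (7)^n.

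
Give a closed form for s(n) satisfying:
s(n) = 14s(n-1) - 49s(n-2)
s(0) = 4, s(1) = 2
Characteristic equation: x² - 14x + 49 = 0, which is (x - (7))².
Repeated root r = 7.
General solution: s(n) = (A + Bn)·(7)^n.
From s(0) = 4: A = 4.
From s(1) = 2: (A + B)·(7) = 2 ⇒ B = - \frac{26}{7}.
So s(n) = \left(4 - \frac{26 n}{7}\right) \cdot (7)^n.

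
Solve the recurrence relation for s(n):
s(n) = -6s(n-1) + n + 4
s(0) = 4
First-order linear with linear forcing.
Homogeneous solution: s_h(n) = A·(-6)^n.
Try particular s_p(n) = pn + q. Substituting:
  pn + q = -6(p(n-1) + q) + n + 4.
Matching the n-coefficient: p = -6p + 1 ⇒ p = \frac{1}{7}.
Matching constants: q = 6p - 6q + 4 ⇒ q = \frac{34}{49}.
General: s(n) = A·(-6)^n + \frac{n}{7} + \frac{34}{49}.
Apply s(0) = 4: A + \frac{34}{49} = 4 ⇒ A = \frac{162}{49}.
So s(n) = \frac{162 \left(-6\right)^{n}}{49} + \frac{n}{7} + \frac{34}{49}.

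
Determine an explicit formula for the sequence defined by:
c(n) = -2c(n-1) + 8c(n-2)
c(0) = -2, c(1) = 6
Characteristic equation: x² + 2x - 8 = 0, which factors as (x - (2))(x - (-4)) = 0.
Roots r₁ = 2, r₂ = -4 (distinct).
General solution: c(n) = A·(2)^n + B·(-4)^n.
From c(0) = -2: A + B = -2.
From c(1) = 6: 2A - 4B = 6.
Solving: A = - \frac{1}{3}, B = - \frac{5}{3}.
So c(n) = - \frac{5 \left(-4\right)^{n}}{3} - \frac{2^{n}}{3}.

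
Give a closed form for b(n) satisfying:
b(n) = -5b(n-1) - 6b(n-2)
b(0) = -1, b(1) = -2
Characteristic equation: x² + 5x + 6 = 0, which factors as (x - (-2))(x - (-3)) = 0.
Roots r₁ = -2, r₂ = -3 (distinct).
General solution: b(n) = A·(-2)^n + B·(-3)^n.
From b(0) = -1: A + B = -1.
From b(1) = -2: -2A - 3B = -2.
Solving: A = -5, B = 4.
So b(n) = - 5 \left(-2\right)^{n} + 4 \left(-3\right)^{n}.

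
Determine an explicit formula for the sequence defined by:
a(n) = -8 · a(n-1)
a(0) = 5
Pure geometric recurrence with ratio -8.
By induction a(n) = a(0) · (-8)^n = 5 \left(-8\right)^{n}.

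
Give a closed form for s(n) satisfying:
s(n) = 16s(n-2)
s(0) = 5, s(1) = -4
Characteristic equation: x² - 16 = 0, which factors as (x - (-4))(x - (4)) = 0.
Roots r₁ = -4, r₂ = 4 (distinct).
General solution: s(n) = A·(-4)^n + B·(4)^n.
From s(0) = 5: A + B = 5.
From s(1) = -4: -4A + 4B = -4.
Solving: A = 3, B = 2.
So s(n) = 3 \left(-4\right)^{n} + 2 \cdot 4^{n}.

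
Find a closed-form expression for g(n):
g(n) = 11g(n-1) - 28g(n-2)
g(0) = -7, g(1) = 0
Characteristic equation: x² - 11x + 28 = 0, which factors as (x - (4))(x - (7)) = 0.
Roots r₁ = 4, r₂ = 7 (distinct).
General solution: g(n) = A·(4)^n + B·(7)^n.
From g(0) = -7: A + B = -7.
From g(1) = 0: 4A + 7B = 0.
Solving: A = - \frac{49}{3}, B = \frac{28}{3}.
So g(n) = - \frac{49 \cdot 4^{n}}{3} + \frac{28 \cdot 7^{n}}{3}.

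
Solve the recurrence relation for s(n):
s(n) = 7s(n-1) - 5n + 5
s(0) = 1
First-order linear with linear forcing.
Homogeneous solution: s_h(n) = A·(7)^n.
Try particular s_p(n) = pn + q. Substituting:
  pn + q = 7(p(n-1) + q) - 5n + 5.
Matching the n-coefficient: p = 7p - 5 ⇒ p = \frac{5}{6}.
Matching constants: q = -7p + 7q + 5 ⇒ q = \frac{5}{36}.
General: s(n) = A·(7)^n + \frac{5 n}{6} + \frac{5}{36}.
Apply s(0) = 1: A + \frac{5}{36} = 1 ⇒ A = \frac{31}{36}.
So s(n) = \frac{31 \cdot 7^{n}}{36} + \frac{5 n}{6} + \frac{5}{36}.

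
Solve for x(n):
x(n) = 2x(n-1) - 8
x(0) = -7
First-order linear non-homogeneous.
Homogeneous solution: x_h(n) = A·(2)^n.
Try constant particular solution x_p = K: K = 2K - 8 ⇒ K = 8.
General: x(n) = A·(2)^n + 8.
Apply x(0) = -7: A + 8 = -7 ⇒ A = -15.
So x(n) = 8 - 15 \cdot 2^{n}.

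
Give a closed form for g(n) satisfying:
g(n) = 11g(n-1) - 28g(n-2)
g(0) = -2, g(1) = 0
Characteristic equation: x² - 11x + 28 = 0, which factors as (x - (4))(x - (7)) = 0.
Roots r₁ = 4, r₂ = 7 (distinct).
General solution: g(n) = A·(4)^n + B·(7)^n.
From g(0) = -2: A + B = -2.
From g(1) = 0: 4A + 7B = 0.
Solving: A = - \frac{14}{3}, B = \frac{8}{3}.
So g(n) = - \frac{14 \cdot 4^{n}}{3} + \frac{8 \cdot 7^{n}}{3}.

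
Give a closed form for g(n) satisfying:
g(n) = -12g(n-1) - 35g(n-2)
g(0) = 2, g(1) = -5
Characteristic equation: x² + 12x + 35 = 0, which factors as (x - (-7))(x - (-5)) = 0.
Roots r₁ = -7, r₂ = -5 (distinct).
General solution: g(n) = A·(-7)^n + B·(-5)^n.
From g(0) = 2: A + B = 2.
From g(1) = -5: -7A - 5B = -5.
Solving: A = - \frac{5}{2}, B = \frac{9}{2}.
So g(n) = \frac{9 \left(-5\right)^{n}}{2} - \frac{5 \left(-7\right)^{n}}{2}.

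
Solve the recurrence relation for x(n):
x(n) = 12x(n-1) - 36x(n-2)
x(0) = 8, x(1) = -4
Characteristic equation: x² - 12x + 36 = 0, which is (x - (6))².
Repeated root r = 6.
General solution: x(n) = (A + Bn)·(6)^n.
From x(0) = 8: A = 8.
From x(1) = -4: (A + B)·(6) = -4 ⇒ B = - \frac{26}{3}.
So x(n) = \left(8 - \frac{26 n}{3}\right) \cdot (6)^n.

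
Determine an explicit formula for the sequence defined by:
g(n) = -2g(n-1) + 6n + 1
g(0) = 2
First-order linear with linear forcing.
Homogeneous solution: g_h(n) = A·(-2)^n.
Try particular g_p(n) = pn + q. Substituting:
  pn + q = -2(p(n-1) + q) + 6n + 1.
Matching the n-coefficient: p = -2p + 6 ⇒ p = 2.
Matching constants: q = 2p - 2q + 1 ⇒ q = \frac{5}{3}.
General: g(n) = A·(-2)^n + 2 n + \frac{5}{3}.
Apply g(0) = 2: A + \frac{5}{3} = 2 ⇒ A = \frac{1}{3}.
So g(n) = \frac{\left(-2\right)^{n}}{3} + 2 n + \frac{5}{3}.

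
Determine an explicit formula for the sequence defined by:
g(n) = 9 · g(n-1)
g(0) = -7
Pure geometric recurrence with ratio 9.
By induction g(n) = g(0) · (9)^n = - 7 \cdot 9^{n}.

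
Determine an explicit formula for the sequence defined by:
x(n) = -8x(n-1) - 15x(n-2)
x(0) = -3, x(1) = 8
Characteristic equation: x² + 8x + 15 = 0, which factors as (x - (-5))(x - (-3)) = 0.
Roots r₁ = -5, r₂ = -3 (distinct).
General solution: x(n) = A·(-5)^n + B·(-3)^n.
From x(0) = -3: A + B = -3.
From x(1) = 8: -5A - 3B = 8.
Solving: A = \frac{1}{2}, B = - \frac{7}{2}.
So x(n) = - \frac{7 \left(-3\right)^{n}}{2} + \frac{\left(-5\right)^{n}}{2}.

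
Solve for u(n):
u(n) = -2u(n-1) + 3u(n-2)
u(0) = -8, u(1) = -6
Characteristic equation: x² + 2x - 3 = 0, which factors as (x - (1))(x - (-3)) = 0.
Roots r₁ = 1, r₂ = -3 (distinct).
General solution: u(n) = A·(1)^n + B·(-3)^n.
From u(0) = -8: A + B = -8.
From u(1) = -6: A - 3B = -6.
Solving: A = - \frac{15}{2}, B = - \frac{1}{2}.
So u(n) = - \frac{\left(-3\right)^{n}}{2} - \frac{15}{2}.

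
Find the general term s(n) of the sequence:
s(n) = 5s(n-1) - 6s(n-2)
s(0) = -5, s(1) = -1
Characteristic equation: x² - 5x + 6 = 0, which factors as (x - (3))(x - (2)) = 0.
Roots r₁ = 3, r₂ = 2 (distinct).
General solution: s(n) = A·(3)^n + B·(2)^n.
From s(0) = -5: A + B = -5.
From s(1) = -1: 3A + 2B = -1.
Solving: A = 9, B = -14.
So s(n) = - 14 \cdot 2^{n} + 9 \cdot 3^{n}.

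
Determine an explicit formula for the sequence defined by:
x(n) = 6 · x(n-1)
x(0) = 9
Pure geometric recurrence with ratio 6.
By induction x(n) = x(0) · (6)^n = 9 \cdot 6^{n}.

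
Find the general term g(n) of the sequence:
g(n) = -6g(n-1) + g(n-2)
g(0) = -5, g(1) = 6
Characteristic equation: x² + 6x - 1 = 0.
Discriminant Δ = (-6)² + 4·(1) = 40.
Roots r₁,₂ = (-6 ± √40)/2, so r₁ = -3 + \sqrt{10}, r₂ = - \sqrt{10} - 3.
General solution: g(n) = A·r₁^n + B·r₂^n.
From the initial conditions, A + B = -5 and r₁A + r₂B = 6.
Since r₁ - r₂ = √40: A = (6 - (-5)r₂)/√40 = - \frac{5}{2} - \frac{9 \sqrt{10}}{20}, and B = -5 - A = - \frac{5}{2} + \frac{9 \sqrt{10}}{20}.
So g(n) = \left(- \frac{5}{2} - \frac{9 \sqrt{10}}{20}\right)\left(-3 + \sqrt{10}\right)^n + \left(- \frac{5}{2} + \frac{9 \sqrt{10}}{20}\right)\left(- \sqrt{10} - 3\right)^n.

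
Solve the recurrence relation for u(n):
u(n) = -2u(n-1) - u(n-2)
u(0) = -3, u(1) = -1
Characteristic equation: x² + 2x + 1 = 0, which is (x - (-1))².
Repeated root r = -1.
General solution: u(n) = (A + Bn)·(-1)^n.
From u(0) = -3: A = -3.
From u(1) = -1: (A + B)·(-1) = -1 ⇒ B = 4.
So u(n) = \left(4 n - 3\right) \cdot (-1)^n.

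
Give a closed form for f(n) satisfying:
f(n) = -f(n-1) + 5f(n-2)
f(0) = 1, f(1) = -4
Characteristic equation: x² + x - 5 = 0.
Discriminant Δ = (-1)² + 4·(5) = 21.
Roots r₁,₂ = (-1 ± √21)/2, so r₁ = - \frac{1}{2} + \frac{\sqrt{21}}{2}, r₂ = - \frac{\sqrt{21}}{2} - \frac{1}{2}.
General solution: f(n) = A·r₁^n + B·r₂^n.
From the initial conditions, A + B = 1 and r₁A + r₂B = -4.
Since r₁ - r₂ = √21: A = (-4 - (1)r₂)/√21 = \frac{1}{2} - \frac{\sqrt{21}}{6}, and B = 1 - A = \frac{1}{2} + \frac{\sqrt{21}}{6}.
So f(n) = \left(\frac{1}{2} - \frac{\sqrt{21}}{6}\right)\left(- \frac{1}{2} + \frac{\sqrt{21}}{2}\right)^n + \left(\frac{1}{2} + \frac{\sqrt{21}}{6}\right)\left(- \frac{\sqrt{21}}{2} - \frac{1}{2}\right)^n.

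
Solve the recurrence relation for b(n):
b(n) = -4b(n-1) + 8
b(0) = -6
First-order linear non-homogeneous.
Homogeneous solution: b_h(n) = A·(-4)^n.
Try constant particular solution b_p = K: K = -4K + 8 ⇒ K = \frac{8}{5}.
General: b(n) = A·(-4)^n + \frac{8}{5}.
Apply b(0) = -6: A + \frac{8}{5} = -6 ⇒ A = - \frac{38}{5}.
So b(n) = \frac{8}{5} - \frac{38 \left(-4\right)^{n}}{5}.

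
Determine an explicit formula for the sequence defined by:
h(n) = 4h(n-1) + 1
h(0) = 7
First-order linear non-homogeneous.
Homogeneous solution: h_h(n) = A·(4)^n.
Try constant particular solution h_p = K: K = 4K + 1 ⇒ K = - \frac{1}{3}.
General: h(n) = A·(4)^n - \frac{1}{3}.
Apply h(0) = 7: A - \frac{1}{3} = 7 ⇒ A = \frac{22}{3}.
So h(n) = \frac{22 \cdot 4^{n}}{3} - \frac{1}{3}.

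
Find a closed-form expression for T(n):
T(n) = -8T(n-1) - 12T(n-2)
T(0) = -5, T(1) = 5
Characteristic equation: x² + 8x + 12 = 0, which factors as (x - (-2))(x - (-6)) = 0.
Roots r₁ = -2, r₂ = -6 (distinct).
General solution: T(n) = A·(-2)^n + B·(-6)^n.
From T(0) = -5: A + B = -5.
From T(1) = 5: -2A - 6B = 5.
Solving: A = - \frac{25}{4}, B = \frac{5}{4}.
So T(n) = - \frac{25 \left(-2\right)^{n}}{4} + \frac{5 \left(-6\right)^{n}}{4}.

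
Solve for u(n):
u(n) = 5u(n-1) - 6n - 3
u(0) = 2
First-order linear with linear forcing.
Homogeneous solution: u_h(n) = A·(5)^n.
Try particular u_p(n) = pn + q. Substituting:
  pn + q = 5(p(n-1) + q) - 6n - 3.
Matching the n-coefficient: p = 5p - 6 ⇒ p = \frac{3}{2}.
Matching constants: q = -5p + 5q - 3 ⇒ q = \frac{21}{8}.
General: u(n) = A·(5)^n + \frac{3 n}{2} + \frac{21}{8}.
Apply u(0) = 2: A + \frac{21}{8} = 2 ⇒ A = - \frac{5}{8}.
So u(n) = - \frac{5 \cdot 5^{n}}{8} + \frac{3 n}{2} + \frac{21}{8}.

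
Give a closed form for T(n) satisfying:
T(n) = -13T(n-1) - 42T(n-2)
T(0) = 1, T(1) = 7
Characteristic equation: x² + 13x + 42 = 0, which factors as (x - (-7))(x - (-6)) = 0.
Roots r₁ = -7, r₂ = -6 (distinct).
General solution: T(n) = A·(-7)^n + B·(-6)^n.
From T(0) = 1: A + B = 1.
From T(1) = 7: -7A - 6B = 7.
Solving: A = -13, B = 14.
So T(n) = 14 \left(-6\right)^{n} - 13 \left(-7\right)^{n}.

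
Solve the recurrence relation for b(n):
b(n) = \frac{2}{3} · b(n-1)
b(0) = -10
Pure geometric recurrence with ratio \frac{2}{3}.
By induction b(n) = b(0) · (\frac{2}{3})^n = - 10 \left(\frac{2}{3}\right)^{n}.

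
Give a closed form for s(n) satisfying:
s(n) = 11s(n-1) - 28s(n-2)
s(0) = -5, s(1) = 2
Characteristic equation: x² - 11x + 28 = 0, which factors as (x - (7))(x - (4)) = 0.
Roots r₁ = 7, r₂ = 4 (distinct).
General solution: s(n) = A·(7)^n + B·(4)^n.
From s(0) = -5: A + B = -5.
From s(1) = 2: 7A + 4B = 2.
Solving: A = \frac{22}{3}, B = - \frac{37}{3}.
So s(n) = - \frac{37 \cdot 4^{n}}{3} + \frac{22 \cdot 7^{n}}{3}.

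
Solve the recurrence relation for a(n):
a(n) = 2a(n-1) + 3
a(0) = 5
First-order linear non-homogeneous.
Homogeneous solution: a_h(n) = A·(2)^n.
Try constant particular solution a_p = K: K = 2K + 3 ⇒ K = -3.
General: a(n) = A·(2)^n - 3.
Apply a(0) = 5: A - 3 = 5 ⇒ A = 8.
So a(n) = 8 \cdot 2^{n} - 3.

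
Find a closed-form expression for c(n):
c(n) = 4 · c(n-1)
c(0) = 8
Pure geometric recurrence with ratio 4.
By induction c(n) = c(0) · (4)^n = 8 \cdot 4^{n}.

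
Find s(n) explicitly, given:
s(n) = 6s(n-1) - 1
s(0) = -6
First-order linear non-homogeneous.
Homogeneous solution: s_h(n) = A·(6)^n.
Try constant particular solution s_p = K: K = 6K - 1 ⇒ K = \frac{1}{5}.
General: s(n) = A·(6)^n + \frac{1}{5}.
Apply s(0) = -6: A + \frac{1}{5} = -6 ⇒ A = - \frac{31}{5}.
So s(n) = \frac{1}{5} - \frac{31 \cdot 6^{n}}{5}.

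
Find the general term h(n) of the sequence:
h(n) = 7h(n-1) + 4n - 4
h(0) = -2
First-order linear with linear forcing.
Homogeneous solution: h_h(n) = A·(7)^n.
Try particular h_p(n) = pn + q. Substituting:
  pn + q = 7(p(n-1) + q) + 4n - 4.
Matching the n-coefficient: p = 7p + 4 ⇒ p = - \frac{2}{3}.
Matching constants: q = -7p + 7q - 4 ⇒ q = - \frac{1}{9}.
General: h(n) = A·(7)^n - \frac{2 n}{3} - \frac{1}{9}.
Apply h(0) = -2: A - \frac{1}{9} = -2 ⇒ A = - \frac{17}{9}.
So h(n) = - \frac{17 \cdot 7^{n}}{9} - \frac{2 n}{3} - \frac{1}{9}.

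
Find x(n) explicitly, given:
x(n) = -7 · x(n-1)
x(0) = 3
Pure geometric recurrence with ratio -7.
By induction x(n) = x(0) · (-7)^n = 3 \left(-7\right)^{n}.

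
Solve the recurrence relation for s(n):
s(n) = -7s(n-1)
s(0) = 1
This is a homogeneous first-order recurrence with ratio -7.
By induction s(n) = s(0) · (-7)^n = \left(-7\right)^{n}.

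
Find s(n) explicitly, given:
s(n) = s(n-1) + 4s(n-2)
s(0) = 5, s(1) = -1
Characteristic equation: x² - x - 4 = 0.
Discriminant Δ = (1)² + 4·(4) = 17.
Roots r₁,₂ = (1 ± √17)/2, so r₁ = \frac{1}{2} + \frac{\sqrt{17}}{2}, r₂ = \frac{1}{2} - \frac{\sqrt{17}}{2}.
General solution: s(n) = A·r₁^n + B·r₂^n.
From the initial conditions, A + B = 5 and r₁A + r₂B = -1.
Since r₁ - r₂ = √17: A = (-1 - (5)r₂)/√17 = \frac{5}{2} - \frac{7 \sqrt{17}}{34}, and B = 5 - A = \frac{7 \sqrt{17}}{34} + \frac{5}{2}.
So s(n) = \left(\frac{5}{2} - \frac{7 \sqrt{17}}{34}\right)\left(\frac{1}{2} + \frac{\sqrt{17}}{2}\right)^n + \left(\frac{7 \sqrt{17}}{34} + \frac{5}{2}\right)\left(\frac{1}{2} - \frac{\sqrt{17}}{2}\right)^n.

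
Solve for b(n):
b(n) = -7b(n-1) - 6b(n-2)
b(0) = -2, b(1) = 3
Characteristic equation: x² + 7x + 6 = 0, which factors as (x - (-1))(x - (-6)) = 0.
Roots r₁ = -1, r₂ = -6 (distinct).
General solution: b(n) = A·(-1)^n + B·(-6)^n.
From b(0) = -2: A + B = -2.
From b(1) = 3: -A - 6B = 3.
Solving: A = - \frac{9}{5}, B = - \frac{1}{5}.
So b(n) = - \frac{9 \left(-1\right)^{n}}{5} - \frac{\left(-6\right)^{n}}{5}.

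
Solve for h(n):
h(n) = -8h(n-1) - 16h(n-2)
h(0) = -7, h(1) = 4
Characteristic equation: x² + 8x + 16 = 0, which is (x - (-4))².
Repeated root r = -4.
General solution: h(n) = (A + Bn)·(-4)^n.
From h(0) = -7: A = -7.
From h(1) = 4: (A + B)·(-4) = 4 ⇒ B = 6.
So h(n) = \left(6 n - 7\right) \cdot (-4)^n.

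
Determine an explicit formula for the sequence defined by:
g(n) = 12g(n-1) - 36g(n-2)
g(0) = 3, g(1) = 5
Characteristic equation: x² - 12x + 36 = 0, which is (x - (6))².
Repeated root r = 6.
General solution: g(n) = (A + Bn)·(6)^n.
From g(0) = 3: A = 3.
From g(1) = 5: (A + B)·(6) = 5 ⇒ B = - \frac{13}{6}.
So g(n) = \left(3 - \frac{13 n}{6}\right) \cdot (6)^n.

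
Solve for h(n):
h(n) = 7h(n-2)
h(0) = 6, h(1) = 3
Characteristic equation: x² - 7 = 0.
Discriminant Δ = (0)² + 4·(7) = 28.
Roots r₁,₂ = (0 ± √28)/2, so r₁ = \sqrt{7}, r₂ = - \sqrt{7}.
General solution: h(n) = A·r₁^n + B·r₂^n.
From the initial conditions, A + B = 6 and r₁A + r₂B = 3.
Since r₁ - r₂ = √28: A = (3 - (6)r₂)/√28 = \frac{3 \sqrt{7}}{14} + 3, and B = 6 - A = 3 - \frac{3 \sqrt{7}}{14}.
So h(n) = \left(\frac{3 \sqrt{7}}{14} + 3\right)\left(\sqrt{7}\right)^n + \left(3 - \frac{3 \sqrt{7}}{14}\right)\left(- \sqrt{7}\right)^n.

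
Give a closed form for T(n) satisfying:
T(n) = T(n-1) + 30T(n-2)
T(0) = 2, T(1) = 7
Characteristic equation: x² - x - 30 = 0, which factors as (x - (6))(x - (-5)) = 0.
Roots r₁ = 6, r₂ = -5 (distinct).
General solution: T(n) = A·(6)^n + B·(-5)^n.
From T(0) = 2: A + B = 2.
From T(1) = 7: 6A - 5B = 7.
Solving: A = \frac{17}{11}, B = \frac{5}{11}.
So T(n) = \frac{5 \left(-5\right)^{n}}{11} + \frac{17 \cdot 6^{n}}{11}.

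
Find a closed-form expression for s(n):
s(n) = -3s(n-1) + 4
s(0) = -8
First-order linear non-homogeneous.
Homogeneous solution: s_h(n) = A·(-3)^n.
Try constant particular solution s_p = K: K = -3K + 4 ⇒ K = 1.
General: s(n) = A·(-3)^n + 1.
Apply s(0) = -8: A + 1 = -8 ⇒ A = -9.
So s(n) = 1 - 9 \left(-3\right)^{n}.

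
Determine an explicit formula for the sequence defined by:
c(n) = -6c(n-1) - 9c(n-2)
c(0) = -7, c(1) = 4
Characteristic equation: x² + 6x + 9 = 0, which is (x - (-3))².
Repeated root r = -3.
General solution: c(n) = (A + Bn)·(-3)^n.
From c(0) = -7: A = -7.
From c(1) = 4: (A + B)·(-3) = 4 ⇒ B = \frac{17}{3}.
So c(n) = \left(\frac{17 n}{3} - 7\right) \cdot (-3)^n.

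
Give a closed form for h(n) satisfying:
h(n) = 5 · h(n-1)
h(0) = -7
Pure geometric recurrence with ratio 5.
By induction h(n) = h(0) · (5)^n = - 7 \cdot 5^{n}.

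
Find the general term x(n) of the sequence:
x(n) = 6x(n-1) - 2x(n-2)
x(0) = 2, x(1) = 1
Characteristic equation: x² - 6x + 2 = 0.
Discriminant Δ = (6)² + 4·(-2) = 28.
Roots r₁,₂ = (6 ± √28)/2, so r₁ = \sqrt{7} + 3, r₂ = 3 - \sqrt{7}.
General solution: x(n) = A·r₁^n + B·r₂^n.
From the initial conditions, A + B = 2 and r₁A + r₂B = 1.
Since r₁ - r₂ = √28: A = (1 - (2)r₂)/√28 = 1 - \frac{5 \sqrt{7}}{14}, and B = 2 - A = \frac{5 \sqrt{7}}{14} + 1.
So x(n) = \left(1 - \frac{5 \sqrt{7}}{14}\right)\left(\sqrt{7} + 3\right)^n + \left(\frac{5 \sqrt{7}}{14} + 1\right)\left(3 - \sqrt{7}\right)^n.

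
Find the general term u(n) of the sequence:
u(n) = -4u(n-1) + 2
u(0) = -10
First-order linear non-homogeneous.
Homogeneous solution: u_h(n) = A·(-4)^n.
Try constant particular solution u_p = K: K = -4K + 2 ⇒ K = \frac{2}{5}.
General: u(n) = A·(-4)^n + \frac{2}{5}.
Apply u(0) = -10: A + \frac{2}{5} = -10 ⇒ A = - \frac{52}{5}.
So u(n) = \frac{2}{5} - \frac{52 \left(-4\right)^{n}}{5}.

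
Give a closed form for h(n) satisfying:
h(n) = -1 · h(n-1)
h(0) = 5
Pure geometric recurrence with ratio -1.
By induction h(n) = h(0) · (-1)^n = 5 \left(-1\right)^{n}.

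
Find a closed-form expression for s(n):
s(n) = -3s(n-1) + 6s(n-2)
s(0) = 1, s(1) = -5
Characteristic equation: x² + 3x - 6 = 0.
Discriminant Δ = (-3)² + 4·(6) = 33.
Roots r₁,₂ = (-3 ± √33)/2, so r₁ = - \frac{3}{2} + \frac{\sqrt{33}}{2}, r₂ = - \frac{\sqrt{33}}{2} - \frac{3}{2}.
General solution: s(n) = A·r₁^n + B·r₂^n.
From the initial conditions, A + B = 1 and r₁A + r₂B = -5.
Since r₁ - r₂ = √33: A = (-5 - (1)r₂)/√33 = \frac{1}{2} - \frac{7 \sqrt{33}}{66}, and B = 1 - A = \frac{1}{2} + \frac{7 \sqrt{33}}{66}.
So s(n) = \left(\frac{1}{2} - \frac{7 \sqrt{33}}{66}\right)\left(- \frac{3}{2} + \frac{\sqrt{33}}{2}\right)^n + \left(\frac{1}{2} + \frac{7 \sqrt{33}}{66}\right)\left(- \frac{\sqrt{33}}{2} - \frac{3}{2}\right)^n.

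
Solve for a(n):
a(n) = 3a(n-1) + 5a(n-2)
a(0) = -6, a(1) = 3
Characteristic equation: x² - 3x - 5 = 0.
Discriminant Δ = (3)² + 4·(5) = 29.
Roots r₁,₂ = (3 ± √29)/2, so r₁ = \frac{3}{2} + \frac{\sqrt{29}}{2}, r₂ = \frac{3}{2} - \frac{\sqrt{29}}{2}.
General solution: a(n) = A·r₁^n + B·r₂^n.
From the initial conditions, A + B = -6 and r₁A + r₂B = 3.
Since r₁ - r₂ = √29: A = (3 - (-6)r₂)/√29 = -3 + \frac{12 \sqrt{29}}{29}, and B = -6 - A = -3 - \frac{12 \sqrt{29}}{29}.
So a(n) = \left(-3 + \frac{12 \sqrt{29}}{29}\right)\left(\frac{3}{2} + \frac{\sqrt{29}}{2}\right)^n + \left(-3 - \frac{12 \sqrt{29}}{29}\right)\left(\frac{3}{2} - \frac{\sqrt{29}}{2}\right)^n.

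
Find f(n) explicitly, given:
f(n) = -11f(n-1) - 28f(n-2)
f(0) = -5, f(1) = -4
Characteristic equation: x² + 11x + 28 = 0, which factors as (x - (-7))(x - (-4)) = 0.
Roots r₁ = -7, r₂ = -4 (distinct).
General solution: f(n) = A·(-7)^n + B·(-4)^n.
From f(0) = -5: A + B = -5.
From f(1) = -4: -7A - 4B = -4.
Solving: A = 8, B = -13.
So f(n) = - 13 \left(-4\right)^{n} + 8 \left(-7\right)^{n}.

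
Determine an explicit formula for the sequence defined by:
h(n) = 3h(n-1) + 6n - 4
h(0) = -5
First-order linear with linear forcing.
Homogeneous solution: h_h(n) = A·(3)^n.
Try particular h_p(n) = pn + q. Substituting:
  pn + q = 3(p(n-1) + q) + 6n - 4.
Matching the n-coefficient: p = 3p + 6 ⇒ p = -3.
Matching constants: q = -3p + 3q - 4 ⇒ q = - \frac{5}{2}.
General: h(n) = A·(3)^n - 3 n - \frac{5}{2}.
Apply h(0) = -5: A - \frac{5}{2} = -5 ⇒ A = - \frac{5}{2}.
So h(n) = - \frac{5 \cdot 3^{n}}{2} - 3 n - \frac{5}{2}.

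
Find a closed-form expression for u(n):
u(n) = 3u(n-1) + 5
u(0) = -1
First-order linear non-homogeneous.
Homogeneous solution: u_h(n) = A·(3)^n.
Try constant particular solution u_p = K: K = 3K + 5 ⇒ K = - \frac{5}{2}.
General: u(n) = A·(3)^n - \frac{5}{2}.
Apply u(0) = -1: A - \frac{5}{2} = -1 ⇒ A = \frac{3}{2}.
So u(n) = \frac{3 \cdot 3^{n}}{2} - \frac{5}{2}.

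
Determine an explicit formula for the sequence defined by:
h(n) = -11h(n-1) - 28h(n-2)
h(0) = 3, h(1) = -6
Characteristic equation: x² + 11x + 28 = 0, which factors as (x - (-4))(x - (-7)) = 0.
Roots r₁ = -4, r₂ = -7 (distinct).
General solution: h(n) = A·(-4)^n + B·(-7)^n.
From h(0) = 3: A + B = 3.
From h(1) = -6: -4A - 7B = -6.
Solving: A = 5, B = -2.
So h(n) = 5 \left(-4\right)^{n} - 2 \left(-7\right)^{n}.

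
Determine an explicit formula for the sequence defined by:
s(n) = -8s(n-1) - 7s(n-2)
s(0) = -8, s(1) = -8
Characteristic equation: x² + 8x + 7 = 0, which factors as (x - (-1))(x - (-7)) = 0.
Roots r₁ = -1, r₂ = -7 (distinct).
General solution: s(n) = A·(-1)^n + B·(-7)^n.
From s(0) = -8: A + B = -8.
From s(1) = -8: -A - 7B = -8.
Solving: A = - \frac{32}{3}, B = \frac{8}{3}.
So s(n) = - \frac{32 \left(-1\right)^{n}}{3} + \frac{8 \left(-7\right)^{n}}{3}.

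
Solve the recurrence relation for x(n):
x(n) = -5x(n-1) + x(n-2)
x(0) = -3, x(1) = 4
Characteristic equation: x² + 5x - 1 = 0.
Discriminant Δ = (-5)² + 4·(1) = 29.
Roots r₁,₂ = (-5 ± √29)/2, so r₁ = - \frac{5}{2} + \frac{\sqrt{29}}{2}, r₂ = - \frac{\sqrt{29}}{2} - \frac{5}{2}.
General solution: x(n) = A·r₁^n + B·r₂^n.
From the initial conditions, A + B = -3 and r₁A + r₂B = 4.
Since r₁ - r₂ = √29: A = (4 - (-3)r₂)/√29 = - \frac{3}{2} - \frac{7 \sqrt{29}}{58}, and B = -3 - A = - \frac{3}{2} + \frac{7 \sqrt{29}}{58}.
So x(n) = \left(- \frac{3}{2} - \frac{7 \sqrt{29}}{58}\right)\left(- \frac{5}{2} + \frac{\sqrt{29}}{2}\right)^n + \left(- \frac{3}{2} + \frac{7 \sqrt{29}}{58}\right)\left(- \frac{\sqrt{29}}{2} - \frac{5}{2}\right)^n.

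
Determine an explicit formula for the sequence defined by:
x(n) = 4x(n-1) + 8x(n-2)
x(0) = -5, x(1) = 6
Characteristic equation: x² - 4x - 8 = 0.
Discriminant Δ = (4)² + 4·(8) = 48.
Roots r₁,₂ = (4 ± √48)/2, so r₁ = 2 + 2 \sqrt{3}, r₂ = 2 - 2 \sqrt{3}.
General solution: x(n) = A·r₁^n + B·r₂^n.
From the initial conditions, A + B = -5 and r₁A + r₂B = 6.
Since r₁ - r₂ = √48: A = (6 - (-5)r₂)/√48 = - \frac{5}{2} + \frac{4 \sqrt{3}}{3}, and B = -5 - A = - \frac{5}{2} - \frac{4 \sqrt{3}}{3}.
So x(n) = \left(- \frac{5}{2} + \frac{4 \sqrt{3}}{3}\right)\left(2 + 2 \sqrt{3}\right)^n + \left(- \frac{5}{2} - \frac{4 \sqrt{3}}{3}\right)\left(2 - 2 \sqrt{3}\right)^n.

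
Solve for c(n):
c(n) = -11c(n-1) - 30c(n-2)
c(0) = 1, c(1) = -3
Characteristic equation: x² + 11x + 30 = 0, which factors as (x - (-5))(x - (-6)) = 0.
Roots r₁ = -5, r₂ = -6 (distinct).
General solution: c(n) = A·(-5)^n + B·(-6)^n.
From c(0) = 1: A + B = 1.
From c(1) = -3: -5A - 6B = -3.
Solving: A = 3, B = -2.
So c(n) = 3 \left(-5\right)^{n} - 2 \left(-6\right)^{n}.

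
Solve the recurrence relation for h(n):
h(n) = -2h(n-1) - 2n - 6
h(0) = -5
First-order linear with linear forcing.
Homogeneous solution: h_h(n) = A·(-2)^n.
Try particular h_p(n) = pn + q. Substituting:
  pn + q = -2(p(n-1) + q) - 2n - 6.
Matching the n-coefficient: p = -2p - 2 ⇒ p = - \frac{2}{3}.
Matching constants: q = 2p - 2q - 6 ⇒ q = - \frac{22}{9}.
General: h(n) = A·(-2)^n - \frac{2 n}{3} - \frac{22}{9}.
Apply h(0) = -5: A - \frac{22}{9} = -5 ⇒ A = - \frac{23}{9}.
So h(n) = - \frac{23 \left(-2\right)^{n}}{9} - \frac{2 n}{3} - \frac{22}{9}.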